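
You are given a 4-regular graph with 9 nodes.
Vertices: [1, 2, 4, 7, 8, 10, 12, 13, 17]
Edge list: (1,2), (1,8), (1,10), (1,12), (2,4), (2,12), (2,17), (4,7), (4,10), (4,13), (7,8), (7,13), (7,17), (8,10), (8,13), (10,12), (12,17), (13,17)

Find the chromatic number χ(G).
Clique number ω(G) = 3 (lower bound: χ ≥ ω).
Suppose a proper 3-coloring c exists. The clique [1, 2, 12] takes 3 distinct colors; by symmetry let c(1) = 1, c(2) = 2, c(12) = 3.
- Vertex 10: neighbors [1, 12] already have colors [1, 3] ⇒ c(10) = 2.
- Vertex 8: neighbors [1, 10] already have colors [1, 2] ⇒ c(8) = 3.
- Vertex 17: neighbors [2, 12] already have colors [2, 3] ⇒ c(17) = 1.
- Vertex 7: neighbors [17, 8] already have colors [1, 3] ⇒ c(7) = 2.
- Vertex 13: neighbors [17, 7, 8] already have colors [1, 2, 3] — all 3 colors blocked. Contradiction.
The forced assignments end in a contradiction, so G has no proper 3-coloring (χ ≥ 4).
The coloring below uses 4 colors, so χ(G) = 4.
A valid 4-coloring: color 1: [4, 8, 12]; color 2: [2, 7, 10]; color 3: [1, 17]; color 4: [13].

χ(G) = 4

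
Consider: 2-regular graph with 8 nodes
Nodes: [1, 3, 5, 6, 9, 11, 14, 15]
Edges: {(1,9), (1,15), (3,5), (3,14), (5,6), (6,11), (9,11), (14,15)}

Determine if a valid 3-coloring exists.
Yes, G is 3-colorable

A valid 3-coloring: color 1: [3, 6, 9, 15]; color 2: [1, 5, 11, 14].
(χ(G) = 2 ≤ 3.)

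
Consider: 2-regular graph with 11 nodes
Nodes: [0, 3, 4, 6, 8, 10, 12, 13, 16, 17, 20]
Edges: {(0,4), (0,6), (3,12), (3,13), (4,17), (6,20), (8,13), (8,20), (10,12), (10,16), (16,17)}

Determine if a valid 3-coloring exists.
Yes, G is 3-colorable

A valid 3-coloring: color 1: [4, 6, 8, 12, 16]; color 2: [0, 10, 13, 17, 20]; color 3: [3].
(χ(G) = 3 ≤ 3.)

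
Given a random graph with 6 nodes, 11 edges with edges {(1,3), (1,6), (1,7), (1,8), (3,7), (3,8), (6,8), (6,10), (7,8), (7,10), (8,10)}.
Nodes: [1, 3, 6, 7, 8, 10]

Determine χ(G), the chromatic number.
Clique number ω(G) = 4 (lower bound: χ ≥ ω).
The clique on [1, 3, 7, 8] has size 4, forcing χ ≥ 4, and the coloring below uses 4 colors, so χ(G) = 4.
A valid 4-coloring: color 1: [8]; color 2: [1, 10]; color 3: [6, 7]; color 4: [3].

χ(G) = 4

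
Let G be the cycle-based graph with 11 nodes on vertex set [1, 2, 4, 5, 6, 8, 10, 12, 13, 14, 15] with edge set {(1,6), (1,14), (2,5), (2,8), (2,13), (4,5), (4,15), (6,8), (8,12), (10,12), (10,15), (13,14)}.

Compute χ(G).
χ(G) = 3

Clique number ω(G) = 2 (lower bound: χ ≥ ω).
Odd cycle [4, 15, 10, 12, 8, 2, 5] needs 3 colors (χ ≥ 3).
The coloring below uses 3 colors, so χ(G) = 3.
A valid 3-coloring: color 1: [2, 4, 6, 10, 14]; color 2: [1, 5, 8, 13, 15]; color 3: [12].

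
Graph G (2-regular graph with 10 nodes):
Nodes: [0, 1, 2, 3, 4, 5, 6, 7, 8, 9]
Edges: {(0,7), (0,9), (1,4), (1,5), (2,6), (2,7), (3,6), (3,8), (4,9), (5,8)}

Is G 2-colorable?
A valid 2-coloring: color 1: [1, 6, 7, 8, 9]; color 2: [0, 2, 3, 4, 5].
(χ(G) = 2 ≤ 2.)

Yes, G is 2-colorable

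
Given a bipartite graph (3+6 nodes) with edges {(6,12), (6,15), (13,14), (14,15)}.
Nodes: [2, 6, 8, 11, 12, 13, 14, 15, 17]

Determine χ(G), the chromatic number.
χ(G) = 2

Clique number ω(G) = 2 (lower bound: χ ≥ ω).
The graph is bipartite (no odd cycle), so 2 colors suffice: χ(G) = 2.
A valid 2-coloring: color 1: [2, 6, 8, 11, 14, 17]; color 2: [12, 13, 15].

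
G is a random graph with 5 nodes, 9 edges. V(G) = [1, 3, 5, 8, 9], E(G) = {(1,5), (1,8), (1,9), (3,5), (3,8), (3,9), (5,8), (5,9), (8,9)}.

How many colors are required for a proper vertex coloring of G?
χ(G) = 4

Clique number ω(G) = 4 (lower bound: χ ≥ ω).
The clique on [1, 5, 8, 9] has size 4, forcing χ ≥ 4, and the coloring below uses 4 colors, so χ(G) = 4.
A valid 4-coloring: color 1: [8]; color 2: [9]; color 3: [5]; color 4: [1, 3].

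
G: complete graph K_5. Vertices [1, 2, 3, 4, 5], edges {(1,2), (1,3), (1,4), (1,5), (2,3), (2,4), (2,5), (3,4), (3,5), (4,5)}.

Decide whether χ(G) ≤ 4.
The clique on vertices [1, 2, 3, 4, 5] has size 5 > 4, so it alone needs 5 colors.

No, G is not 4-colorable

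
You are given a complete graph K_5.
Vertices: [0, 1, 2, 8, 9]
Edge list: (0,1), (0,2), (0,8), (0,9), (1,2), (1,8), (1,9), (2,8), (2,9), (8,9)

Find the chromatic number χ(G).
Clique number ω(G) = 5 (lower bound: χ ≥ ω).
The clique on [0, 1, 2, 8, 9] has size 5, forcing χ ≥ 5, and the coloring below uses 5 colors, so χ(G) = 5.
A valid 5-coloring: color 1: [1]; color 2: [9]; color 3: [2]; color 4: [0]; color 5: [8].

χ(G) = 5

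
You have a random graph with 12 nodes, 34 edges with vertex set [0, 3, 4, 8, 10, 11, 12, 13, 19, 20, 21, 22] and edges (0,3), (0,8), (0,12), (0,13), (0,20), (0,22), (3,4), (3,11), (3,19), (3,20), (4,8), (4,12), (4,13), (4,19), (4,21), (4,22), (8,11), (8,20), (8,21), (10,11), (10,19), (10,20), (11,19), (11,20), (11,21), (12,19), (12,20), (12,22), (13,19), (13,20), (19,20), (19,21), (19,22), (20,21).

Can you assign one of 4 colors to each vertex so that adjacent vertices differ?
A valid 4-coloring: color 1: [20, 22]; color 2: [8, 19]; color 3: [0, 4, 11]; color 4: [3, 10, 12, 13, 21].
(χ(G) = 4 ≤ 4.)

Yes, G is 4-colorable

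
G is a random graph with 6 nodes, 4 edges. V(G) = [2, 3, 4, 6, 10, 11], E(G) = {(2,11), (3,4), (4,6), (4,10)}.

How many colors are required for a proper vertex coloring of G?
Clique number ω(G) = 2 (lower bound: χ ≥ ω).
The graph is bipartite (no odd cycle), so 2 colors suffice: χ(G) = 2.
A valid 2-coloring: color 1: [2, 4]; color 2: [3, 6, 10, 11].

χ(G) = 2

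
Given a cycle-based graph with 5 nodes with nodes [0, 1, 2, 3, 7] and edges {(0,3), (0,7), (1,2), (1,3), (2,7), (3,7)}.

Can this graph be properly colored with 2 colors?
The clique on vertices [0, 3, 7] has size 3 > 2, so it alone needs 3 colors.

No, G is not 2-colorable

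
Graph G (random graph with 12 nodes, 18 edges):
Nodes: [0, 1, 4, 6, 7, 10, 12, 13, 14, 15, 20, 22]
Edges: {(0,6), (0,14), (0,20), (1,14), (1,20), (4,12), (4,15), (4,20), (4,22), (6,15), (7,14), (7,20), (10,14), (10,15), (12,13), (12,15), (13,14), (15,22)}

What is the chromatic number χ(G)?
Clique number ω(G) = 3 (lower bound: χ ≥ ω).
The clique on [4, 12, 15] has size 3, forcing χ ≥ 3, and the coloring below uses 3 colors, so χ(G) = 3.
A valid 3-coloring: color 1: [14, 15, 20]; color 2: [0, 1, 4, 7, 10, 13]; color 3: [6, 12, 22].

χ(G) = 3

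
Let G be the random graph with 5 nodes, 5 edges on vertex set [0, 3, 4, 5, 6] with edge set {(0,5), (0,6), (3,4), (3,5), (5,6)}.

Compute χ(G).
χ(G) = 3

Clique number ω(G) = 3 (lower bound: χ ≥ ω).
The clique on [0, 5, 6] has size 3, forcing χ ≥ 3, and the coloring below uses 3 colors, so χ(G) = 3.
A valid 3-coloring: color 1: [4, 5]; color 2: [3, 6]; color 3: [0].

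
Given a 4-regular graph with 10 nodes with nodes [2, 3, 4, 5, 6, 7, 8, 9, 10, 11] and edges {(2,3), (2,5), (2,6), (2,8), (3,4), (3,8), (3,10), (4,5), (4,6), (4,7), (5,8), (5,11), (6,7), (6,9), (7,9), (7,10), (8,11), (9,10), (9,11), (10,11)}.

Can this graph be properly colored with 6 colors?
A valid 6-coloring: color 1: [2, 7, 11]; color 2: [3, 5, 9]; color 3: [6, 8, 10]; color 4: [4].
(χ(G) = 4 ≤ 6.)

Yes, G is 6-colorable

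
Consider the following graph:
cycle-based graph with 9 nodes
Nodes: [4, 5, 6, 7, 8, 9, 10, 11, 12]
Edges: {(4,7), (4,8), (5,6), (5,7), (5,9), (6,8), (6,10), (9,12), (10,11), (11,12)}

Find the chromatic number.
Clique number ω(G) = 2 (lower bound: χ ≥ ω).
Odd cycle [8, 4, 7, 5, 9, 12, 11, 10, 6] needs 3 colors (χ ≥ 3).
The coloring below uses 3 colors, so χ(G) = 3.
A valid 3-coloring: color 1: [4, 6, 9, 11]; color 2: [5, 8, 10, 12]; color 3: [7].

χ(G) = 3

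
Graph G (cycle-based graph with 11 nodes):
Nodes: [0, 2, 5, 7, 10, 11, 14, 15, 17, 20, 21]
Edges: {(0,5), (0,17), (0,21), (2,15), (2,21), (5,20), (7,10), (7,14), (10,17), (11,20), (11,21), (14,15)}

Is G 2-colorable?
No, G is not 2-colorable

Odd cycle [5, 0, 21, 11, 20] needs 3 colors (χ ≥ 3).
Hence χ(G) ≥ 3 > 2, so no proper 2-coloring exists.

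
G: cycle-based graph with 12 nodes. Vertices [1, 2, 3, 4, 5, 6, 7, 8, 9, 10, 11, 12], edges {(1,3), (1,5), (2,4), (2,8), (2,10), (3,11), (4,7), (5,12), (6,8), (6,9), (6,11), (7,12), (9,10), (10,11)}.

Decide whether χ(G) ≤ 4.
A valid 4-coloring: color 1: [1, 2, 9, 11, 12]; color 2: [3, 4, 5, 6, 10]; color 3: [7, 8].
(χ(G) = 3 ≤ 4.)

Yes, G is 4-colorable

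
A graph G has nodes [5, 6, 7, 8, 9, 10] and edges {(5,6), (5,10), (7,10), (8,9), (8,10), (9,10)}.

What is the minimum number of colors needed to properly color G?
χ(G) = 3

Clique number ω(G) = 3 (lower bound: χ ≥ ω).
The clique on [8, 9, 10] has size 3, forcing χ ≥ 3, and the coloring below uses 3 colors, so χ(G) = 3.
A valid 3-coloring: color 1: [6, 10]; color 2: [5, 7, 8]; color 3: [9].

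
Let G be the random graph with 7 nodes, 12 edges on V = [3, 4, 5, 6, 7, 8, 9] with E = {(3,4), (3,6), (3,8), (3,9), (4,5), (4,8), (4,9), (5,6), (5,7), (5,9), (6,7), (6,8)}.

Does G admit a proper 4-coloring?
A valid 4-coloring: color 1: [3, 5]; color 2: [4, 6]; color 3: [7, 8, 9].
(χ(G) = 3 ≤ 4.)

Yes, G is 4-colorable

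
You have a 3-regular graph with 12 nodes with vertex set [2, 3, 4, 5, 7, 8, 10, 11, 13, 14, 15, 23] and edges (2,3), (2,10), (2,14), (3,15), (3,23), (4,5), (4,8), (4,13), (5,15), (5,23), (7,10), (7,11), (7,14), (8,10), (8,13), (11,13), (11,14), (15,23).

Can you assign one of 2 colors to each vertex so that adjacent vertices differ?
The clique on vertices [4, 8, 13] has size 3 > 2, so it alone needs 3 colors.

No, G is not 2-colorable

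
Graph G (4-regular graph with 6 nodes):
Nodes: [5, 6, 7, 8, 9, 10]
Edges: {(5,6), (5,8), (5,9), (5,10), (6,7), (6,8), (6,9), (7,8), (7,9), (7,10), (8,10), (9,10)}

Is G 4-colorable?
Yes, G is 4-colorable

A valid 4-coloring: color 1: [5, 7]; color 2: [8, 9]; color 3: [6, 10].
(χ(G) = 3 ≤ 4.)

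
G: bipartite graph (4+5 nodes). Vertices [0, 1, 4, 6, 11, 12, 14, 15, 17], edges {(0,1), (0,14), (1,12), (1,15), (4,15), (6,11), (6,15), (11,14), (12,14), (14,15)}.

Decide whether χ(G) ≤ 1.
Edge (0,1) forces its endpoints to differ, so 1 color is not enough.

No, G is not 1-colorable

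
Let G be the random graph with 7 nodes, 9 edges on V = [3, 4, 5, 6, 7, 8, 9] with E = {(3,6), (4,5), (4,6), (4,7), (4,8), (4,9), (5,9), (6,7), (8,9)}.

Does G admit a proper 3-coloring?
A valid 3-coloring: color 1: [3, 4]; color 2: [6, 9]; color 3: [5, 7, 8].
(χ(G) = 3 ≤ 3.)

Yes, G is 3-colorable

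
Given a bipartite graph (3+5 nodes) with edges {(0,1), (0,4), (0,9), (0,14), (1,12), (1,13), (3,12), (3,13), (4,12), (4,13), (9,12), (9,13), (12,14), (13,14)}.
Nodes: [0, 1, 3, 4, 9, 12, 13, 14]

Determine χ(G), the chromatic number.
χ(G) = 2

Clique number ω(G) = 2 (lower bound: χ ≥ ω).
The graph is bipartite (no odd cycle), so 2 colors suffice: χ(G) = 2.
A valid 2-coloring: color 1: [0, 12, 13]; color 2: [1, 3, 4, 9, 14].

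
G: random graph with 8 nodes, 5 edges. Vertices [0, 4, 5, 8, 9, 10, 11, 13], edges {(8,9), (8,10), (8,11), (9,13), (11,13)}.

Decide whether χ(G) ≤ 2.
A valid 2-coloring: color 1: [0, 4, 5, 8, 13]; color 2: [9, 10, 11].
(χ(G) = 2 ≤ 2.)

Yes, G is 2-colorable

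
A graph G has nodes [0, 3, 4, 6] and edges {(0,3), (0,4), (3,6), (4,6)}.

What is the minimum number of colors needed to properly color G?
χ(G) = 2

Clique number ω(G) = 2 (lower bound: χ ≥ ω).
The graph is bipartite (no odd cycle), so 2 colors suffice: χ(G) = 2.
A valid 2-coloring: color 1: [0, 6]; color 2: [3, 4].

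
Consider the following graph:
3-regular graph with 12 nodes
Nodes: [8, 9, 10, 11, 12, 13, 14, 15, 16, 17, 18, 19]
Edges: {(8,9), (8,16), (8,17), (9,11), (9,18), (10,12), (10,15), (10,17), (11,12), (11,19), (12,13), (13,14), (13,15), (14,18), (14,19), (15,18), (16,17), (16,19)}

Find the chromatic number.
Clique number ω(G) = 3 (lower bound: χ ≥ ω).
The clique on [8, 16, 17] has size 3, forcing χ ≥ 3, and the coloring below uses 3 colors, so χ(G) = 3.
A valid 3-coloring: color 1: [9, 12, 15, 17, 19]; color 2: [8, 10, 11, 13, 18]; color 3: [14, 16].

χ(G) = 3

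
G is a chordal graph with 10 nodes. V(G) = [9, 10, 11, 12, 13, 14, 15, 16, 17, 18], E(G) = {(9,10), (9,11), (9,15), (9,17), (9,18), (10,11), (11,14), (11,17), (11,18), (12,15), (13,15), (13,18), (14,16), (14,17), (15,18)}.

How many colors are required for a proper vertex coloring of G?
Clique number ω(G) = 3 (lower bound: χ ≥ ω).
The clique on [9, 11, 17] has size 3, forcing χ ≥ 3, and the coloring below uses 3 colors, so χ(G) = 3.
A valid 3-coloring: color 1: [11, 15, 16]; color 2: [9, 12, 13, 14]; color 3: [10, 17, 18].

χ(G) = 3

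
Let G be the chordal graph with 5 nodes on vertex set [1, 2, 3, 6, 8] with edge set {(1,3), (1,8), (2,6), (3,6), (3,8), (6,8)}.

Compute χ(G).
Clique number ω(G) = 3 (lower bound: χ ≥ ω).
The clique on [1, 3, 8] has size 3, forcing χ ≥ 3, and the coloring below uses 3 colors, so χ(G) = 3.
A valid 3-coloring: color 1: [2, 8]; color 2: [1, 6]; color 3: [3].

χ(G) = 3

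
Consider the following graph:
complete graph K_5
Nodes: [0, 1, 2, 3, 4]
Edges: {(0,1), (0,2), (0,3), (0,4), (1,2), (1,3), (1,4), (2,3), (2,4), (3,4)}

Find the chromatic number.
Clique number ω(G) = 5 (lower bound: χ ≥ ω).
The clique on [0, 1, 2, 3, 4] has size 5, forcing χ ≥ 5, and the coloring below uses 5 colors, so χ(G) = 5.
A valid 5-coloring: color 1: [1]; color 2: [0]; color 3: [3]; color 4: [4]; color 5: [2].

χ(G) = 5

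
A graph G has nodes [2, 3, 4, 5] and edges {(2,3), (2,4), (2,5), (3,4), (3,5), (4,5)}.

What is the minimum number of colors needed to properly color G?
χ(G) = 4

Clique number ω(G) = 4 (lower bound: χ ≥ ω).
The clique on [2, 3, 4, 5] has size 4, forcing χ ≥ 4, and the coloring below uses 4 colors, so χ(G) = 4.
A valid 4-coloring: color 1: [3]; color 2: [5]; color 3: [4]; color 4: [2].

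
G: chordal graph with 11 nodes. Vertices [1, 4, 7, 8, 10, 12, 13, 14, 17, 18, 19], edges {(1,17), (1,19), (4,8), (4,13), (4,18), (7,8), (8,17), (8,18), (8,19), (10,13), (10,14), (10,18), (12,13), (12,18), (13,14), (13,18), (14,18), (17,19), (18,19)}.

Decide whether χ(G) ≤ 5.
Yes, G is 5-colorable

A valid 5-coloring: color 1: [7, 17, 18]; color 2: [1, 8, 13]; color 3: [4, 12, 14, 19]; color 4: [10].
(χ(G) = 4 ≤ 5.)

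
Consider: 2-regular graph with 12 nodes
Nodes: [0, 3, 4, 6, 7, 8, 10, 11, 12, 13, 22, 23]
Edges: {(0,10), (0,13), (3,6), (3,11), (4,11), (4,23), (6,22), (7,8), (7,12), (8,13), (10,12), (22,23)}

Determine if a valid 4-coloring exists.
Yes, G is 4-colorable

A valid 4-coloring: color 1: [0, 6, 8, 11, 12, 23]; color 2: [3, 4, 7, 10, 13, 22].
(χ(G) = 2 ≤ 4.)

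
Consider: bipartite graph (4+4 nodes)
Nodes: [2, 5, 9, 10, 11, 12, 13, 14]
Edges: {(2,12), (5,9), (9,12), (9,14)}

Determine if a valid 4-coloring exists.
Yes, G is 4-colorable

A valid 4-coloring: color 1: [2, 9, 10, 11, 13]; color 2: [5, 12, 14].
(χ(G) = 2 ≤ 4.)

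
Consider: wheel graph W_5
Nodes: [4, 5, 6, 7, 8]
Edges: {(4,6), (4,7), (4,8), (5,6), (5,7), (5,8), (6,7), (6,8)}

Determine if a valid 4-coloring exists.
A valid 4-coloring: color 1: [6]; color 2: [4, 5]; color 3: [7, 8].
(χ(G) = 3 ≤ 4.)

Yes, G is 4-colorable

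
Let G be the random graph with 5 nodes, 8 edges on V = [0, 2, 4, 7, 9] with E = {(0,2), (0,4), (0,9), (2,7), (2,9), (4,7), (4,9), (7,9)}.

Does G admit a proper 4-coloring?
Yes, G is 4-colorable

A valid 4-coloring: color 1: [9]; color 2: [0, 7]; color 3: [2, 4].
(χ(G) = 3 ≤ 4.)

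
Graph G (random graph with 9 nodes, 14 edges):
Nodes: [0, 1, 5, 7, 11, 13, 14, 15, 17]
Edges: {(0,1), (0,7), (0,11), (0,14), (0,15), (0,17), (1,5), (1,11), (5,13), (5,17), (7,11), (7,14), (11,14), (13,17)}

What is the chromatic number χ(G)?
χ(G) = 4

Clique number ω(G) = 4 (lower bound: χ ≥ ω).
The clique on [0, 7, 11, 14] has size 4, forcing χ ≥ 4, and the coloring below uses 4 colors, so χ(G) = 4.
A valid 4-coloring: color 1: [0, 5]; color 2: [11, 15, 17]; color 3: [1, 13, 14]; color 4: [7].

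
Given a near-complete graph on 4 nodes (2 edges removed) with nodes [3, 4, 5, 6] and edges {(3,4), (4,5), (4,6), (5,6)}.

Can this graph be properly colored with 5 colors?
A valid 5-coloring: color 1: [4]; color 2: [3, 5]; color 3: [6].
(χ(G) = 3 ≤ 5.)

Yes, G is 5-colorable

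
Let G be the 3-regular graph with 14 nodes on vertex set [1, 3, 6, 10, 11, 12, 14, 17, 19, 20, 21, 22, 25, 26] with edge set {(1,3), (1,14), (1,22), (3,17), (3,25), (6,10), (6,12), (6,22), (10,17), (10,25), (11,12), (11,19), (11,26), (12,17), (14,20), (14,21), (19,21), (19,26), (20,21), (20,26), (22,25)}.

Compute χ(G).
Clique number ω(G) = 3 (lower bound: χ ≥ ω).
The clique on [11, 19, 26] has size 3, forcing χ ≥ 3, and the coloring below uses 3 colors, so χ(G) = 3.
A valid 3-coloring: color 1: [1, 12, 21, 25, 26]; color 2: [3, 10, 11, 20, 22]; color 3: [6, 14, 17, 19].

χ(G) = 3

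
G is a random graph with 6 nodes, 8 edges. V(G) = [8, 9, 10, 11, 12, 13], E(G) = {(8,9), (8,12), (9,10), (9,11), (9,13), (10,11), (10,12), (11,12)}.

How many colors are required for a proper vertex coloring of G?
Clique number ω(G) = 3 (lower bound: χ ≥ ω).
The clique on [9, 10, 11] has size 3, forcing χ ≥ 3, and the coloring below uses 3 colors, so χ(G) = 3.
A valid 3-coloring: color 1: [9, 12]; color 2: [8, 10, 13]; color 3: [11].

χ(G) = 3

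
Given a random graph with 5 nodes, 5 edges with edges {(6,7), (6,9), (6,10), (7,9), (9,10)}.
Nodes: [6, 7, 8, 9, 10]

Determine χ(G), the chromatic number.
Clique number ω(G) = 3 (lower bound: χ ≥ ω).
The clique on [6, 9, 10] has size 3, forcing χ ≥ 3, and the coloring below uses 3 colors, so χ(G) = 3.
A valid 3-coloring: color 1: [8, 9]; color 2: [6]; color 3: [7, 10].

χ(G) = 3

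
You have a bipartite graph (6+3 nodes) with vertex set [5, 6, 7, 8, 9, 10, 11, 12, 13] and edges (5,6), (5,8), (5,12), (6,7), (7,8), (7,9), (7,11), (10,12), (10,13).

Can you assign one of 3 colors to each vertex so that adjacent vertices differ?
A valid 3-coloring: color 1: [5, 7, 10]; color 2: [6, 8, 9, 11, 12, 13].
(χ(G) = 2 ≤ 3.)

Yes, G is 3-colorable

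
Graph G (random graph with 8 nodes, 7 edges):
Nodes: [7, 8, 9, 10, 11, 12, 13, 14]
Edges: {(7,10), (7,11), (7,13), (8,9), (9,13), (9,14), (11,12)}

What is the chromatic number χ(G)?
χ(G) = 2

Clique number ω(G) = 2 (lower bound: χ ≥ ω).
The graph is bipartite (no odd cycle), so 2 colors suffice: χ(G) = 2.
A valid 2-coloring: color 1: [7, 9, 12]; color 2: [8, 10, 11, 13, 14].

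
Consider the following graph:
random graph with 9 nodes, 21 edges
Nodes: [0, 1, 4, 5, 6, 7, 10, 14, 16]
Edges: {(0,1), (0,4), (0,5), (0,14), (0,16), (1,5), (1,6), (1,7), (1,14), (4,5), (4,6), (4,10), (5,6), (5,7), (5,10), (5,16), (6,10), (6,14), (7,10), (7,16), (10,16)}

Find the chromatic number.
Clique number ω(G) = 4 (lower bound: χ ≥ ω).
The clique on [5, 7, 10, 16] has size 4, forcing χ ≥ 4, and the coloring below uses 4 colors, so χ(G) = 4.
A valid 4-coloring: color 1: [5, 14]; color 2: [1, 10]; color 3: [0, 6, 7]; color 4: [4, 16].

χ(G) = 4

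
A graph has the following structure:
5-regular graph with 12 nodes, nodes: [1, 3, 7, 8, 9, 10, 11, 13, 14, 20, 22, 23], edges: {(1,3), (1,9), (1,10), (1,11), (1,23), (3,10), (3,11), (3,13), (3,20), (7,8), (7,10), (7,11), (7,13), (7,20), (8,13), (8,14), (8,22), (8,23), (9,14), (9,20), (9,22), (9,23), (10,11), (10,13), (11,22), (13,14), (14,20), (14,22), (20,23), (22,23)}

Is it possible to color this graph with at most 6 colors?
Yes, G is 6-colorable

A valid 6-coloring: color 1: [8, 9, 10]; color 2: [1, 13, 20, 22]; color 3: [3, 7, 14, 23]; color 4: [11].
(χ(G) = 4 ≤ 6.)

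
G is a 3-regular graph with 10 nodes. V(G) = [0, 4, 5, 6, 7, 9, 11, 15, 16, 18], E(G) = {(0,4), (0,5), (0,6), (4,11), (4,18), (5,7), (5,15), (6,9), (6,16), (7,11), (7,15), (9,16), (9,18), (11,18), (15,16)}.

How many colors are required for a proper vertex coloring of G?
χ(G) = 3

Clique number ω(G) = 3 (lower bound: χ ≥ ω).
The clique on [5, 7, 15] has size 3, forcing χ ≥ 3, and the coloring below uses 3 colors, so χ(G) = 3.
A valid 3-coloring: color 1: [0, 9, 11, 15]; color 2: [5, 6, 18]; color 3: [4, 7, 16].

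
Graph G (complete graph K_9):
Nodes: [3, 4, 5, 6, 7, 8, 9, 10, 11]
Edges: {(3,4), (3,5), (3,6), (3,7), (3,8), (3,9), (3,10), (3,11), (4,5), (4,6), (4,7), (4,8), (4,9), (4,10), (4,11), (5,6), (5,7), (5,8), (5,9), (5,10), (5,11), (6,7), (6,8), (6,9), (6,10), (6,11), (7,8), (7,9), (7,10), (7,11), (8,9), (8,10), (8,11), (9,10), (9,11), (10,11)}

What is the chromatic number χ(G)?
χ(G) = 9

Clique number ω(G) = 9 (lower bound: χ ≥ ω).
The clique on [3, 4, 5, 6, 7, 8, 9, 10, 11] has size 9, forcing χ ≥ 9, and the coloring below uses 9 colors, so χ(G) = 9.
A valid 9-coloring: color 1: [4]; color 2: [3]; color 3: [7]; color 4: [9]; color 5: [5]; color 6: [6]; color 7: [10]; color 8: [8]; color 9: [11].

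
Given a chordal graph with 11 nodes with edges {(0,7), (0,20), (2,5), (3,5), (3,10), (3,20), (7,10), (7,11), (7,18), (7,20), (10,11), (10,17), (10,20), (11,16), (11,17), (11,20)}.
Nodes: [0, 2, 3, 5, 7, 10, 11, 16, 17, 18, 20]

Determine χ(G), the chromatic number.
Clique number ω(G) = 4 (lower bound: χ ≥ ω).
The clique on [7, 10, 11, 20] has size 4, forcing χ ≥ 4, and the coloring below uses 4 colors, so χ(G) = 4.
A valid 4-coloring: color 1: [0, 5, 10, 16, 18]; color 2: [2, 3, 7, 17]; color 3: [20]; color 4: [11].

χ(G) = 4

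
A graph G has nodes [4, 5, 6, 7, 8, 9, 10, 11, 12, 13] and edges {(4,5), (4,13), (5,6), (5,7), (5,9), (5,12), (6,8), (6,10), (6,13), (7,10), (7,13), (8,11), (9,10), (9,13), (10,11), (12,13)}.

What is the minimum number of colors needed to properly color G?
χ(G) = 2

Clique number ω(G) = 2 (lower bound: χ ≥ ω).
The graph is bipartite (no odd cycle), so 2 colors suffice: χ(G) = 2.
A valid 2-coloring: color 1: [5, 8, 10, 13]; color 2: [4, 6, 7, 9, 11, 12].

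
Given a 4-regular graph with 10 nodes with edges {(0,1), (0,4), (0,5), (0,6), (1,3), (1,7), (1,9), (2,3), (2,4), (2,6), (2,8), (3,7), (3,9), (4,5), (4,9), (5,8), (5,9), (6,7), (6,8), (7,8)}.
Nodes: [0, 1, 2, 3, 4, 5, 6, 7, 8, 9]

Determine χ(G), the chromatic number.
Clique number ω(G) = 3 (lower bound: χ ≥ ω).
The clique on [0, 4, 5] has size 3, forcing χ ≥ 3, and the coloring below uses 3 colors, so χ(G) = 3.
A valid 3-coloring: color 1: [3, 5, 6]; color 2: [0, 2, 7, 9]; color 3: [1, 4, 8].

χ(G) = 3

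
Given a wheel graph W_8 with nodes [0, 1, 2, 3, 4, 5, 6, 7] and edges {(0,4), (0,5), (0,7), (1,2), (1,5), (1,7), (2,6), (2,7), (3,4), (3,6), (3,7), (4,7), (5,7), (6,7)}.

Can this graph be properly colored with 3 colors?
Odd cycle [3, 4, 0, 5, 1, 2, 6] needs 3 colors (χ ≥ 3).
Vertex 7 is adjacent to every vertex of [0, 1, 2, 3, 4, 5, 6], which already need 3 colors among themselves, so 7 needs a new color (χ ≥ 4).
Hence χ(G) ≥ 4 > 3, so no proper 3-coloring exists.

No, G is not 3-colorable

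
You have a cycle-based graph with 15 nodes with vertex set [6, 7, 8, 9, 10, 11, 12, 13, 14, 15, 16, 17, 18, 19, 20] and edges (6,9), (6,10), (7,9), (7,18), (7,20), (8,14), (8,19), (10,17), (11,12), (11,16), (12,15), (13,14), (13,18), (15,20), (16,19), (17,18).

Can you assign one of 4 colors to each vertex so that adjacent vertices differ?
Yes, G is 4-colorable

A valid 4-coloring: color 1: [9, 10, 11, 14, 18, 19, 20]; color 2: [6, 7, 8, 12, 13, 16, 17]; color 3: [15].
(χ(G) = 3 ≤ 4.)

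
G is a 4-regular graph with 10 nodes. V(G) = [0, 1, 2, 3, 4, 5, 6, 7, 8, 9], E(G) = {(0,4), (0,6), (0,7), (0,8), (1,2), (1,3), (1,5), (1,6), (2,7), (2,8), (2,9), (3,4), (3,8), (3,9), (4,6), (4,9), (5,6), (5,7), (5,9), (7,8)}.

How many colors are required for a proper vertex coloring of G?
Clique number ω(G) = 3 (lower bound: χ ≥ ω).
The clique on [0, 7, 8] has size 3, forcing χ ≥ 3, and the coloring below uses 3 colors, so χ(G) = 3.
A valid 3-coloring: color 1: [0, 2, 3, 5]; color 2: [6, 8, 9]; color 3: [1, 4, 7].

χ(G) = 3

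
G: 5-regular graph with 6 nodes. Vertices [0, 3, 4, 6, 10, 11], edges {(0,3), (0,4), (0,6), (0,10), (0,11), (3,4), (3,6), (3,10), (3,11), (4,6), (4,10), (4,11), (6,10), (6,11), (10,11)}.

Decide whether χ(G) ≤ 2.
The clique on vertices [0, 3, 4, 6, 10, 11] has size 6 > 2, so it alone needs 6 colors.

No, G is not 2-colorable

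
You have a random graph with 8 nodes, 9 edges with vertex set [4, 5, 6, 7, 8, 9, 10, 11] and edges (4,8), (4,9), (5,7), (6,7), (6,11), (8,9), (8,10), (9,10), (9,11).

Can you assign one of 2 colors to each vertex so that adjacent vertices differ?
The clique on vertices [8, 9, 10] has size 3 > 2, so it alone needs 3 colors.

No, G is not 2-colorable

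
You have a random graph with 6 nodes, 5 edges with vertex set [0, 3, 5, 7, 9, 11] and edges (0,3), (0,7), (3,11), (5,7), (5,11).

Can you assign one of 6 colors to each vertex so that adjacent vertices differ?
Yes, G is 6-colorable

A valid 6-coloring: color 1: [3, 7, 9]; color 2: [0, 5]; color 3: [11].
(χ(G) = 3 ≤ 6.)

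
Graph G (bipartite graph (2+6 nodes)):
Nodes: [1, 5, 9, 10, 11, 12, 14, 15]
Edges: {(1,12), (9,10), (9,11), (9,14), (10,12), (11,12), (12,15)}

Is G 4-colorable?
Yes, G is 4-colorable

A valid 4-coloring: color 1: [5, 9, 12]; color 2: [1, 10, 11, 14, 15].
(χ(G) = 2 ≤ 4.)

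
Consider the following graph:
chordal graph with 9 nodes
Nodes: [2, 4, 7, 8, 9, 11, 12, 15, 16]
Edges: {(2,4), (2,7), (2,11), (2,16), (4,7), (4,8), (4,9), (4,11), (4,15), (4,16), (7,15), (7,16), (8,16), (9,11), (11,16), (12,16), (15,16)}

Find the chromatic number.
Clique number ω(G) = 4 (lower bound: χ ≥ ω).
The clique on [2, 4, 11, 16] has size 4, forcing χ ≥ 4, and the coloring below uses 4 colors, so χ(G) = 4.
A valid 4-coloring: color 1: [9, 16]; color 2: [4, 12]; color 3: [2, 8, 15]; color 4: [7, 11].

χ(G) = 4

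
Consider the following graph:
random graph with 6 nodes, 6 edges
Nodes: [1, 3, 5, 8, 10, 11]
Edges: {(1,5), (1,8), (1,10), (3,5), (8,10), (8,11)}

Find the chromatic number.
χ(G) = 3

Clique number ω(G) = 3 (lower bound: χ ≥ ω).
The clique on [1, 8, 10] has size 3, forcing χ ≥ 3, and the coloring below uses 3 colors, so χ(G) = 3.
A valid 3-coloring: color 1: [1, 3, 11]; color 2: [5, 8]; color 3: [10].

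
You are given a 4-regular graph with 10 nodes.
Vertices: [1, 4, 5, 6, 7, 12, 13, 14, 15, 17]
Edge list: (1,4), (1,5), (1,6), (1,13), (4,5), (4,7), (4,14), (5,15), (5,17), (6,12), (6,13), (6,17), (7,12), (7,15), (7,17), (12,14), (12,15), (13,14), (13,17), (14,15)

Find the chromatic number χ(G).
Clique number ω(G) = 3 (lower bound: χ ≥ ω).
The clique on [1, 4, 5] has size 3, forcing χ ≥ 3, and the coloring below uses 3 colors, so χ(G) = 3.
A valid 3-coloring: color 1: [4, 12, 13]; color 2: [5, 6, 7, 14]; color 3: [1, 15, 17].

χ(G) = 3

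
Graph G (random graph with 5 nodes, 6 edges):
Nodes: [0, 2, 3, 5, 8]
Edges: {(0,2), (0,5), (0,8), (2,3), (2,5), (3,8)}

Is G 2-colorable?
No, G is not 2-colorable

The clique on vertices [0, 2, 5] has size 3 > 2, so it alone needs 3 colors.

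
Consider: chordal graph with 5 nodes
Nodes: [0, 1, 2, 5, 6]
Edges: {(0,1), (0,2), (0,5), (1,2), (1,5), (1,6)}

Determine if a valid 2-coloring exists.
No, G is not 2-colorable

The clique on vertices [0, 1, 2] has size 3 > 2, so it alone needs 3 colors.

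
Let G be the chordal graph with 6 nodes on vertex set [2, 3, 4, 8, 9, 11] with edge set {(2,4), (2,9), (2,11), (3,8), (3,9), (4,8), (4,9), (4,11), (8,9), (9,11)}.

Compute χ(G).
χ(G) = 4

Clique number ω(G) = 4 (lower bound: χ ≥ ω).
The clique on [2, 4, 9, 11] has size 4, forcing χ ≥ 4, and the coloring below uses 4 colors, so χ(G) = 4.
A valid 4-coloring: color 1: [9]; color 2: [3, 4]; color 3: [8, 11]; color 4: [2].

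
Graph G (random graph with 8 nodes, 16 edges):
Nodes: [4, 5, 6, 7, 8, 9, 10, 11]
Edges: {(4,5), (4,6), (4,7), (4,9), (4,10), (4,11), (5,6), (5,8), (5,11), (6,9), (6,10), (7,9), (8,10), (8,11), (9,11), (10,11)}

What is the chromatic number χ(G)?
Clique number ω(G) = 3 (lower bound: χ ≥ ω).
The clique on [8, 10, 11] has size 3, forcing χ ≥ 3, and the coloring below uses 3 colors, so χ(G) = 3.
A valid 3-coloring: color 1: [4, 8]; color 2: [6, 7, 11]; color 3: [5, 9, 10].

χ(G) = 3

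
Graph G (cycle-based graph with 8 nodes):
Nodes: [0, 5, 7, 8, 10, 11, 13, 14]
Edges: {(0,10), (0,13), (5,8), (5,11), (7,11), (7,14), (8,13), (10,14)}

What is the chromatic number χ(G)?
χ(G) = 2

Clique number ω(G) = 2 (lower bound: χ ≥ ω).
The graph is bipartite (no odd cycle), so 2 colors suffice: χ(G) = 2.
A valid 2-coloring: color 1: [0, 8, 11, 14]; color 2: [5, 7, 10, 13].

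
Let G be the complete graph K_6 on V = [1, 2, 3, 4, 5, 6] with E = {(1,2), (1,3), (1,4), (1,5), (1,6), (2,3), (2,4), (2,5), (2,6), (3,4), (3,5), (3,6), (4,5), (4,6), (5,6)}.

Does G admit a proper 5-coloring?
No, G is not 5-colorable

The clique on vertices [1, 2, 3, 4, 5, 6] has size 6 > 5, so it alone needs 6 colors.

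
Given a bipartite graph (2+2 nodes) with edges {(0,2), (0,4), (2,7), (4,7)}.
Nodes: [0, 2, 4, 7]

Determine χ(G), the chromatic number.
χ(G) = 2

Clique number ω(G) = 2 (lower bound: χ ≥ ω).
The graph is bipartite (no odd cycle), so 2 colors suffice: χ(G) = 2.
A valid 2-coloring: color 1: [0, 7]; color 2: [2, 4].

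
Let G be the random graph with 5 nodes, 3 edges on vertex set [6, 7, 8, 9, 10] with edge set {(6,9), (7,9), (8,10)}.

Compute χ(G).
χ(G) = 2

Clique number ω(G) = 2 (lower bound: χ ≥ ω).
The graph is bipartite (no odd cycle), so 2 colors suffice: χ(G) = 2.
A valid 2-coloring: color 1: [9, 10]; color 2: [6, 7, 8].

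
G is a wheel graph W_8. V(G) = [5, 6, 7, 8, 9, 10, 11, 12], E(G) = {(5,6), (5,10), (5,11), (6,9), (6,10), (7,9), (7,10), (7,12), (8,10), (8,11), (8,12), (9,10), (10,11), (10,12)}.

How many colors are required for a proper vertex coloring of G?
χ(G) = 4

Clique number ω(G) = 3 (lower bound: χ ≥ ω).
Odd cycle [11, 8, 12, 7, 9, 6, 5] needs 3 colors (χ ≥ 3).
Vertex 10 is adjacent to every vertex of [5, 6, 7, 8, 9, 11, 12], which already need 3 colors among themselves, so 10 needs a new color (χ ≥ 4).
The coloring below uses 4 colors, so χ(G) = 4.
A valid 4-coloring: color 1: [10]; color 2: [6, 11, 12]; color 3: [5, 7, 8]; color 4: [9].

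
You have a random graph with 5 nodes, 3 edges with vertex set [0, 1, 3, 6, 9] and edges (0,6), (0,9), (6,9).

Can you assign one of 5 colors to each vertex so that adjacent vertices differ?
Yes, G is 5-colorable

A valid 5-coloring: color 1: [1, 3, 6]; color 2: [9]; color 3: [0].
(χ(G) = 3 ≤ 5.)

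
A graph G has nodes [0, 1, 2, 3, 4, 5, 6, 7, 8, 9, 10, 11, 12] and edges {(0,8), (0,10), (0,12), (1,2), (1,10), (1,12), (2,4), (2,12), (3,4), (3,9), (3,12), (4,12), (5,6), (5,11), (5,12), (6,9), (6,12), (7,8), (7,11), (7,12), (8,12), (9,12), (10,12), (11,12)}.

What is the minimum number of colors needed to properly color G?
Clique number ω(G) = 3 (lower bound: χ ≥ ω).
The clique on [0, 8, 12] has size 3, forcing χ ≥ 3, and the coloring below uses 3 colors, so χ(G) = 3.
A valid 3-coloring: color 1: [12]; color 2: [0, 1, 4, 5, 7, 9]; color 3: [2, 3, 6, 8, 10, 11].

χ(G) = 3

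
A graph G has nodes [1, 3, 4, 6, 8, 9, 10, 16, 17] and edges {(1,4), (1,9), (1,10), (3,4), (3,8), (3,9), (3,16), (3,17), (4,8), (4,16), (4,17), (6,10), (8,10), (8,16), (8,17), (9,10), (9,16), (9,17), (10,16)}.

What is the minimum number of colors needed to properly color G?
Clique number ω(G) = 4 (lower bound: χ ≥ ω).
The clique on [3, 4, 8, 16] has size 4, forcing χ ≥ 4, and the coloring below uses 4 colors, so χ(G) = 4.
A valid 4-coloring: color 1: [1, 6, 16, 17]; color 2: [8, 9]; color 3: [3, 10]; color 4: [4].

χ(G) = 4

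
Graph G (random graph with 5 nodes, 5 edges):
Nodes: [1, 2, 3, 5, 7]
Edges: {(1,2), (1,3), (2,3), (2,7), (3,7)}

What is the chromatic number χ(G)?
Clique number ω(G) = 3 (lower bound: χ ≥ ω).
The clique on [1, 2, 3] has size 3, forcing χ ≥ 3, and the coloring below uses 3 colors, so χ(G) = 3.
A valid 3-coloring: color 1: [3, 5]; color 2: [2]; color 3: [1, 7].

χ(G) = 3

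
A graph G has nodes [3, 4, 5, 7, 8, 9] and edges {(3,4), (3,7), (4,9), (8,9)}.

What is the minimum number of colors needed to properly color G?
χ(G) = 2

Clique number ω(G) = 2 (lower bound: χ ≥ ω).
The graph is bipartite (no odd cycle), so 2 colors suffice: χ(G) = 2.
A valid 2-coloring: color 1: [3, 5, 9]; color 2: [4, 7, 8].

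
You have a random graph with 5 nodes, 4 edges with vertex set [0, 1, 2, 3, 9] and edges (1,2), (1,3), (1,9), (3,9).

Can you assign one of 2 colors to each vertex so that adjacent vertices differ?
The clique on vertices [1, 3, 9] has size 3 > 2, so it alone needs 3 colors.

No, G is not 2-colorable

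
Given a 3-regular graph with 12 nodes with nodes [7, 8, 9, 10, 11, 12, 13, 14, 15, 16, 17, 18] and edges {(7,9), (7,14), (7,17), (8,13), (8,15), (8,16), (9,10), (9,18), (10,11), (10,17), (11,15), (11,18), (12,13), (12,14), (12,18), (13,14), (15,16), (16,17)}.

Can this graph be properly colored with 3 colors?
Yes, G is 3-colorable

A valid 3-coloring: color 1: [7, 11, 12, 16]; color 2: [8, 9, 14, 17]; color 3: [10, 13, 15, 18].
(χ(G) = 3 ≤ 3.)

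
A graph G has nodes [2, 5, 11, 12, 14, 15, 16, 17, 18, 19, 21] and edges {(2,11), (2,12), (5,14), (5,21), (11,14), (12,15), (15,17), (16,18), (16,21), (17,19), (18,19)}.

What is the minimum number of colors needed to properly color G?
Clique number ω(G) = 2 (lower bound: χ ≥ ω).
Odd cycle [2, 11, 14, 5, 21, 16, 18, 19, 17, 15, 12] needs 3 colors (χ ≥ 3).
The coloring below uses 3 colors, so χ(G) = 3.
A valid 3-coloring: color 1: [2, 14, 15, 18, 21]; color 2: [5, 11, 12, 16, 19]; color 3: [17].

χ(G) = 3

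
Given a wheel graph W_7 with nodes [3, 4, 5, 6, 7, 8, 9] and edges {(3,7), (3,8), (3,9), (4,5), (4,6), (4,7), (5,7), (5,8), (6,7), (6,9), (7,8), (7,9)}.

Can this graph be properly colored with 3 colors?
Yes, G is 3-colorable

A valid 3-coloring: color 1: [7]; color 2: [3, 5, 6]; color 3: [4, 8, 9].
(χ(G) = 3 ≤ 3.)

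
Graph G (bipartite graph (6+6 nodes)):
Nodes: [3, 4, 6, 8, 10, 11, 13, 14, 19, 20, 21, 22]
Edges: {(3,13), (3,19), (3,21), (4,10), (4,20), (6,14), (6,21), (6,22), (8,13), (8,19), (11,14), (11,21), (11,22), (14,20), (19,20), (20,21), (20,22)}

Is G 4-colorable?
Yes, G is 4-colorable

A valid 4-coloring: color 1: [3, 6, 8, 10, 11, 20]; color 2: [4, 13, 14, 19, 21, 22].
(χ(G) = 2 ≤ 4.)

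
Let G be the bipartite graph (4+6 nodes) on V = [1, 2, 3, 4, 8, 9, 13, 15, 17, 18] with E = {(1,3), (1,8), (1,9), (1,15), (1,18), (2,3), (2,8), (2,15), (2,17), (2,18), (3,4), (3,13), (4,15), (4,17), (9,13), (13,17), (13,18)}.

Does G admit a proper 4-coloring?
A valid 4-coloring: color 1: [1, 2, 4, 13]; color 2: [3, 8, 9, 15, 17, 18].
(χ(G) = 2 ≤ 4.)

Yes, G is 4-colorable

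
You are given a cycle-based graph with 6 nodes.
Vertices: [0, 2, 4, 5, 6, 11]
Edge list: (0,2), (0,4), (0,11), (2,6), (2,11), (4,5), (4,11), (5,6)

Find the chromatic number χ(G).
χ(G) = 3

Clique number ω(G) = 3 (lower bound: χ ≥ ω).
The clique on [0, 2, 11] has size 3, forcing χ ≥ 3, and the coloring below uses 3 colors, so χ(G) = 3.
A valid 3-coloring: color 1: [2, 4]; color 2: [6, 11]; color 3: [0, 5].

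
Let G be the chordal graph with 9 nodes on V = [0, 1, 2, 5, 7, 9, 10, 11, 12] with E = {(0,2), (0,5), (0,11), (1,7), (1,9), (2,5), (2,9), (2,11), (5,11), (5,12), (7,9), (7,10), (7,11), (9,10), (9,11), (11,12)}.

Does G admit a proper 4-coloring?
A valid 4-coloring: color 1: [1, 10, 11]; color 2: [5, 9]; color 3: [2, 7, 12]; color 4: [0].
(χ(G) = 4 ≤ 4.)

Yes, G is 4-colorable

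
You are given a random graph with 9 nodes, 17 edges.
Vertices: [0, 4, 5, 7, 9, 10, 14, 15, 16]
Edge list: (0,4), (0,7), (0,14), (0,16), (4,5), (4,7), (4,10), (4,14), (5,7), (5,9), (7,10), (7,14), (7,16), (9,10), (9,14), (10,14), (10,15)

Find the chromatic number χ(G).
Clique number ω(G) = 4 (lower bound: χ ≥ ω).
The clique on [0, 4, 7, 14] has size 4, forcing χ ≥ 4, and the coloring below uses 4 colors, so χ(G) = 4.
A valid 4-coloring: color 1: [7, 9, 15]; color 2: [5, 14, 16]; color 3: [0, 10]; color 4: [4].

χ(G) = 4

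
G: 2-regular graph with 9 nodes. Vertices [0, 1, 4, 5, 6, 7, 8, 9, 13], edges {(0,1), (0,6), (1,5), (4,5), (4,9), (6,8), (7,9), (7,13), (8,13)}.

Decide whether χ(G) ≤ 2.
No, G is not 2-colorable

Odd cycle [1, 5, 4, 9, 7, 13, 8, 6, 0] needs 3 colors (χ ≥ 3).
Hence χ(G) ≥ 3 > 2, so no proper 2-coloring exists.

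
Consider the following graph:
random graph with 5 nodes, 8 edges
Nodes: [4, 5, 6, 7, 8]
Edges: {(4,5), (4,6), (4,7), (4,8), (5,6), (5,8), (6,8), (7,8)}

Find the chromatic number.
χ(G) = 4

Clique number ω(G) = 4 (lower bound: χ ≥ ω).
The clique on [4, 5, 6, 8] has size 4, forcing χ ≥ 4, and the coloring below uses 4 colors, so χ(G) = 4.
A valid 4-coloring: color 1: [8]; color 2: [4]; color 3: [5, 7]; color 4: [6].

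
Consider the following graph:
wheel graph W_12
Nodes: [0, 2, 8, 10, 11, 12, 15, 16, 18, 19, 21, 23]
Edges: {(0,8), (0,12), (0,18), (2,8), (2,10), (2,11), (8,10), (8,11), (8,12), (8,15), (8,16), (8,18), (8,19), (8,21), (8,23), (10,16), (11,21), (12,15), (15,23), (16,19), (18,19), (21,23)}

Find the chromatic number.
Clique number ω(G) = 3 (lower bound: χ ≥ ω).
Odd cycle [21, 11, 2, 10, 16, 19, 18, 0, 12, 15, 23] needs 3 colors (χ ≥ 3).
Vertex 8 is adjacent to every vertex of [0, 2, 10, 11, 12, 15, 16, 18, 19, 21, 23], which already need 3 colors among themselves, so 8 needs a new color (χ ≥ 4).
The coloring below uses 4 colors, so χ(G) = 4.
A valid 4-coloring: color 1: [8]; color 2: [2, 15, 16, 18, 21]; color 3: [0, 10, 11, 19, 23]; color 4: [12].

χ(G) = 4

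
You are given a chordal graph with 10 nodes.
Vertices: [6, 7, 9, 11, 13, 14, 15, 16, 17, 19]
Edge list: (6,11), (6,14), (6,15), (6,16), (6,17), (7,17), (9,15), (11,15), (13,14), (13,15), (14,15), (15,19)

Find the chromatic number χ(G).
Clique number ω(G) = 3 (lower bound: χ ≥ ω).
The clique on [13, 14, 15] has size 3, forcing χ ≥ 3, and the coloring below uses 3 colors, so χ(G) = 3.
A valid 3-coloring: color 1: [15, 16, 17]; color 2: [6, 7, 9, 13, 19]; color 3: [11, 14].

χ(G) = 3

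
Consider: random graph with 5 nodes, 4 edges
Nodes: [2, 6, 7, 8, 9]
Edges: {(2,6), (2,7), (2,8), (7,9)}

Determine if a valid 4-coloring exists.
A valid 4-coloring: color 1: [2, 9]; color 2: [6, 7, 8].
(χ(G) = 2 ≤ 4.)

Yes, G is 4-colorable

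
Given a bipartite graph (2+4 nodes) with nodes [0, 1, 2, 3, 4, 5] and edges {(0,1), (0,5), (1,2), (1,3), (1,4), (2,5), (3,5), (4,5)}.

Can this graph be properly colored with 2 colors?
A valid 2-coloring: color 1: [1, 5]; color 2: [0, 2, 3, 4].
(χ(G) = 2 ≤ 2.)

Yes, G is 2-colorable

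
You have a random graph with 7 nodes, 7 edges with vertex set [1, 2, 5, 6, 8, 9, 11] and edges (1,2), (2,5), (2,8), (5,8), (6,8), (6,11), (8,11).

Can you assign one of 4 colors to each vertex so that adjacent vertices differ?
A valid 4-coloring: color 1: [1, 8, 9]; color 2: [2, 6]; color 3: [5, 11].
(χ(G) = 3 ≤ 4.)

Yes, G is 4-colorable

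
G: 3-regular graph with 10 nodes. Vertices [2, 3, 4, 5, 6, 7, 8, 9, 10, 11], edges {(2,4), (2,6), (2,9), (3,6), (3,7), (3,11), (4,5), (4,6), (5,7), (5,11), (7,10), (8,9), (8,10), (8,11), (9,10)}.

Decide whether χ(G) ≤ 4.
A valid 4-coloring: color 1: [4, 7, 9, 11]; color 2: [2, 3, 5, 8]; color 3: [6, 10].
(χ(G) = 3 ≤ 4.)

Yes, G is 4-colorable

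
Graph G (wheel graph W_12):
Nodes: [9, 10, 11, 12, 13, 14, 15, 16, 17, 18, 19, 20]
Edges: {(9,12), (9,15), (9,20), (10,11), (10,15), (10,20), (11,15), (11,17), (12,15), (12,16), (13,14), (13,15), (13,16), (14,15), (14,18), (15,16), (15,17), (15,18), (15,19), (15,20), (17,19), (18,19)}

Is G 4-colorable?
A valid 4-coloring: color 1: [15]; color 2: [11, 12, 13, 19, 20]; color 3: [9, 10, 14, 16, 17]; color 4: [18].
(χ(G) = 4 ≤ 4.)

Yes, G is 4-colorable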